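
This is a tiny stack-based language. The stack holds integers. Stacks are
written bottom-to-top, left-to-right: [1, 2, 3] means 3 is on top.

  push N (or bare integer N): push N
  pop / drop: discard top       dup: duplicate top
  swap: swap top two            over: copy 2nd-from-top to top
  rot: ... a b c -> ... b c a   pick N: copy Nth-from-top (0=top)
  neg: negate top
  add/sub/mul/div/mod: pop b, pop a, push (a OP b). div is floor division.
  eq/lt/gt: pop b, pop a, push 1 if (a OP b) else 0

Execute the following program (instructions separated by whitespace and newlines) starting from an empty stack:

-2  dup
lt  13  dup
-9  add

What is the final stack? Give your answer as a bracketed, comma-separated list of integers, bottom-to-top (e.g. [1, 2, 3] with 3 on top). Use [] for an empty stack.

After 'push -2': [-2]
After 'dup': [-2, -2]
After 'lt': [0]
After 'push 13': [0, 13]
After 'dup': [0, 13, 13]
After 'push -9': [0, 13, 13, -9]
After 'add': [0, 13, 4]

Answer: [0, 13, 4]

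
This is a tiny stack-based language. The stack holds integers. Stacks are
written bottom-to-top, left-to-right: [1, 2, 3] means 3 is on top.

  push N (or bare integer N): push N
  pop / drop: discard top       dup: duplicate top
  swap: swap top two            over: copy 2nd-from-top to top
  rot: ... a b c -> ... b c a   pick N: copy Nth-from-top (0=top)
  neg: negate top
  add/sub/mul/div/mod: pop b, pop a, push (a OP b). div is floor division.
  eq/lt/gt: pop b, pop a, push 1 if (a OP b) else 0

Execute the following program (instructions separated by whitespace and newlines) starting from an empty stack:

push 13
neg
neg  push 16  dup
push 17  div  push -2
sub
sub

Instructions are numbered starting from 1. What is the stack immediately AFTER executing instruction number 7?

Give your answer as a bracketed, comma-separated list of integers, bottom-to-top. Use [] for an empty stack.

Answer: [13, 16, 0]

Derivation:
Step 1 ('push 13'): [13]
Step 2 ('neg'): [-13]
Step 3 ('neg'): [13]
Step 4 ('push 16'): [13, 16]
Step 5 ('dup'): [13, 16, 16]
Step 6 ('push 17'): [13, 16, 16, 17]
Step 7 ('div'): [13, 16, 0]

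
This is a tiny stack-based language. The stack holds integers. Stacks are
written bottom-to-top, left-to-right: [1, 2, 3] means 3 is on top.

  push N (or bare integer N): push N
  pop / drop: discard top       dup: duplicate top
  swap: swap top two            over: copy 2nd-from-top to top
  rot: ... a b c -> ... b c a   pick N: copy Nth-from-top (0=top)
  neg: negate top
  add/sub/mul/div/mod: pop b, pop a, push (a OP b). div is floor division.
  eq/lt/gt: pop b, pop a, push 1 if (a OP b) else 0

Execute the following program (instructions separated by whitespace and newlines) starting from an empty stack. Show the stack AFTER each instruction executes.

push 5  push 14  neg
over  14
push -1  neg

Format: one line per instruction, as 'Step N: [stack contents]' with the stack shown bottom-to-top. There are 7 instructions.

Step 1: [5]
Step 2: [5, 14]
Step 3: [5, -14]
Step 4: [5, -14, 5]
Step 5: [5, -14, 5, 14]
Step 6: [5, -14, 5, 14, -1]
Step 7: [5, -14, 5, 14, 1]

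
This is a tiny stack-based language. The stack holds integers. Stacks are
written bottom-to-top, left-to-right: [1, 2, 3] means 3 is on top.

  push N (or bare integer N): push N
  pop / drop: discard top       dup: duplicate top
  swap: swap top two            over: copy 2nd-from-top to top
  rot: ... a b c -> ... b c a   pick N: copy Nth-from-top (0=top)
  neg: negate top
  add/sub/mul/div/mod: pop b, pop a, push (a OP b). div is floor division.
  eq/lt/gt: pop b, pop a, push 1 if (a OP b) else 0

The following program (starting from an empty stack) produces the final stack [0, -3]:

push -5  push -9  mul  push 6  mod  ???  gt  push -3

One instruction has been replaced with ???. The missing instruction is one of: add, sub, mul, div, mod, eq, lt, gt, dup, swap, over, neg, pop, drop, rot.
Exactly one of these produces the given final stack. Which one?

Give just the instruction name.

Stack before ???: [3]
Stack after ???:  [3, 3]
The instruction that transforms [3] -> [3, 3] is: dup

Answer: dup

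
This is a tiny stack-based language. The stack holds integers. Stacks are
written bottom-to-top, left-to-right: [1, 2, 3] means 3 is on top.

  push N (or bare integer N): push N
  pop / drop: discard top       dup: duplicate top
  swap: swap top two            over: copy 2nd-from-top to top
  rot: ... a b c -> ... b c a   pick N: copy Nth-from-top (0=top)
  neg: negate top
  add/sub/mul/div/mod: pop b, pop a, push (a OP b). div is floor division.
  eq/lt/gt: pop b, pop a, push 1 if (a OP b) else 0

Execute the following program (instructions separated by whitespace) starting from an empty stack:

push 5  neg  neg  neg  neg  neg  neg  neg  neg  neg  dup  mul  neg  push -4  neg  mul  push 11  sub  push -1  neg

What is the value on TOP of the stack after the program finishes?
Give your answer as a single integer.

After 'push 5': [5]
After 'neg': [-5]
After 'neg': [5]
After 'neg': [-5]
After 'neg': [5]
After 'neg': [-5]
After 'neg': [5]
After 'neg': [-5]
After 'neg': [5]
After 'neg': [-5]
After 'dup': [-5, -5]
After 'mul': [25]
After 'neg': [-25]
After 'push -4': [-25, -4]
After 'neg': [-25, 4]
After 'mul': [-100]
After 'push 11': [-100, 11]
After 'sub': [-111]
After 'push -1': [-111, -1]
After 'neg': [-111, 1]

Answer: 1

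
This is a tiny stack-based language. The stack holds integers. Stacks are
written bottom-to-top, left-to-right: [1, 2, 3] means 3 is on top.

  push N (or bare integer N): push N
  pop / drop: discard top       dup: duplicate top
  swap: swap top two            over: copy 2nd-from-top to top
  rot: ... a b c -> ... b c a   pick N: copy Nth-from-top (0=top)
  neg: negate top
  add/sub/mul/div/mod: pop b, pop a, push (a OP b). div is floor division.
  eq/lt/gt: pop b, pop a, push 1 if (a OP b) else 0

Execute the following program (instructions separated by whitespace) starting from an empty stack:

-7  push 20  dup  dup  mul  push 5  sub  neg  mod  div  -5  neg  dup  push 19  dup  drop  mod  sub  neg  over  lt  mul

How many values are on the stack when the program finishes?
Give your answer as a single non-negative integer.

After 'push -7': stack = [-7] (depth 1)
After 'push 20': stack = [-7, 20] (depth 2)
After 'dup': stack = [-7, 20, 20] (depth 3)
After 'dup': stack = [-7, 20, 20, 20] (depth 4)
After 'mul': stack = [-7, 20, 400] (depth 3)
After 'push 5': stack = [-7, 20, 400, 5] (depth 4)
After 'sub': stack = [-7, 20, 395] (depth 3)
After 'neg': stack = [-7, 20, -395] (depth 3)
After 'mod': stack = [-7, -375] (depth 2)
After 'div': stack = [0] (depth 1)
  ...
After 'dup': stack = [0, 5, 5] (depth 3)
After 'push 19': stack = [0, 5, 5, 19] (depth 4)
After 'dup': stack = [0, 5, 5, 19, 19] (depth 5)
After 'drop': stack = [0, 5, 5, 19] (depth 4)
After 'mod': stack = [0, 5, 5] (depth 3)
After 'sub': stack = [0, 0] (depth 2)
After 'neg': stack = [0, 0] (depth 2)
After 'over': stack = [0, 0, 0] (depth 3)
After 'lt': stack = [0, 0] (depth 2)
After 'mul': stack = [0] (depth 1)

Answer: 1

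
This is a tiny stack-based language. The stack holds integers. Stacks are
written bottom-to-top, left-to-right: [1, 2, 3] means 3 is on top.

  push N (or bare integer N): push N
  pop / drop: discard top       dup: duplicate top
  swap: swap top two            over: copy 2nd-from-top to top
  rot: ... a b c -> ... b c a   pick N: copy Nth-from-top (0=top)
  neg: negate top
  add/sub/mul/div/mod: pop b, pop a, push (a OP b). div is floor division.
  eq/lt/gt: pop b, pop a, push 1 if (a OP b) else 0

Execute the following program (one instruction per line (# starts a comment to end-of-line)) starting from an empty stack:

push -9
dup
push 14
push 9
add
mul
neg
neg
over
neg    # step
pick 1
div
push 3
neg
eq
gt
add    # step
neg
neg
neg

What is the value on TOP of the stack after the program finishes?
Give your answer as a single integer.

Answer: 9

Derivation:
After 'push -9': [-9]
After 'dup': [-9, -9]
After 'push 14': [-9, -9, 14]
After 'push 9': [-9, -9, 14, 9]
After 'add': [-9, -9, 23]
After 'mul': [-9, -207]
After 'neg': [-9, 207]
After 'neg': [-9, -207]
After 'over': [-9, -207, -9]
After 'neg': [-9, -207, 9]
After 'pick 1': [-9, -207, 9, -207]
After 'div': [-9, -207, -1]
After 'push 3': [-9, -207, -1, 3]
After 'neg': [-9, -207, -1, -3]
After 'eq': [-9, -207, 0]
After 'gt': [-9, 0]
After 'add': [-9]
After 'neg': [9]
After 'neg': [-9]
After 'neg': [9]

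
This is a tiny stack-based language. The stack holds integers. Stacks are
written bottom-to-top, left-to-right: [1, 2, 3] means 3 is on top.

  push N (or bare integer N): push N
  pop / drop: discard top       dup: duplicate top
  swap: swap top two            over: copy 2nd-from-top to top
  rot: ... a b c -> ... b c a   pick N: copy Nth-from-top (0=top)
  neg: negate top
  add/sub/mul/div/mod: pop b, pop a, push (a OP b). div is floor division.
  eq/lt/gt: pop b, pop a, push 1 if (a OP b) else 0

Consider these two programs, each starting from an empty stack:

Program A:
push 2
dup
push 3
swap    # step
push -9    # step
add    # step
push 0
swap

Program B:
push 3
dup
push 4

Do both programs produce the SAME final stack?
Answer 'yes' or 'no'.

Answer: no

Derivation:
Program A trace:
  After 'push 2': [2]
  After 'dup': [2, 2]
  After 'push 3': [2, 2, 3]
  After 'swap': [2, 3, 2]
  After 'push -9': [2, 3, 2, -9]
  After 'add': [2, 3, -7]
  After 'push 0': [2, 3, -7, 0]
  After 'swap': [2, 3, 0, -7]
Program A final stack: [2, 3, 0, -7]

Program B trace:
  After 'push 3': [3]
  After 'dup': [3, 3]
  After 'push 4': [3, 3, 4]
Program B final stack: [3, 3, 4]
Same: no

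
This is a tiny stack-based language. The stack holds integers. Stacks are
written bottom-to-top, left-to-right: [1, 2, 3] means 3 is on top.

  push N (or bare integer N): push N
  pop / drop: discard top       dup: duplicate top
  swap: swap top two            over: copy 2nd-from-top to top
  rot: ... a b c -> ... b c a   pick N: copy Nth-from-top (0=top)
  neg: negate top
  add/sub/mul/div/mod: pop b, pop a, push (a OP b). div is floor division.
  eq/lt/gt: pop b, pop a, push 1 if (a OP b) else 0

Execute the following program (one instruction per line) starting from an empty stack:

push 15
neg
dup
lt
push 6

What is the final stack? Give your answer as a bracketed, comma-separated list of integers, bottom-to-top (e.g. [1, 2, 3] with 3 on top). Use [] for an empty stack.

Answer: [0, 6]

Derivation:
After 'push 15': [15]
After 'neg': [-15]
After 'dup': [-15, -15]
After 'lt': [0]
After 'push 6': [0, 6]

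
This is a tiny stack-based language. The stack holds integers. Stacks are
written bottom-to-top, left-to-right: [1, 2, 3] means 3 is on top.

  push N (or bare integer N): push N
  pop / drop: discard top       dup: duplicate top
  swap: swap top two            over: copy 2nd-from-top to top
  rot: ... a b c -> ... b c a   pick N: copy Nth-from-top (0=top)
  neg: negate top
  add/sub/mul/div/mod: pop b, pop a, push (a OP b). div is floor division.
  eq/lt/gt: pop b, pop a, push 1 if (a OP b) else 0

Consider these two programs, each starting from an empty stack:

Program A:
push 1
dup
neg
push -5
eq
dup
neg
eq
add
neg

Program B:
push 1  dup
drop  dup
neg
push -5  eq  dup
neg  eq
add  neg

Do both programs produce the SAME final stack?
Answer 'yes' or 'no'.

Answer: yes

Derivation:
Program A trace:
  After 'push 1': [1]
  After 'dup': [1, 1]
  After 'neg': [1, -1]
  After 'push -5': [1, -1, -5]
  After 'eq': [1, 0]
  After 'dup': [1, 0, 0]
  After 'neg': [1, 0, 0]
  After 'eq': [1, 1]
  After 'add': [2]
  After 'neg': [-2]
Program A final stack: [-2]

Program B trace:
  After 'push 1': [1]
  After 'dup': [1, 1]
  After 'drop': [1]
  After 'dup': [1, 1]
  After 'neg': [1, -1]
  After 'push -5': [1, -1, -5]
  After 'eq': [1, 0]
  After 'dup': [1, 0, 0]
  After 'neg': [1, 0, 0]
  After 'eq': [1, 1]
  After 'add': [2]
  After 'neg': [-2]
Program B final stack: [-2]
Same: yes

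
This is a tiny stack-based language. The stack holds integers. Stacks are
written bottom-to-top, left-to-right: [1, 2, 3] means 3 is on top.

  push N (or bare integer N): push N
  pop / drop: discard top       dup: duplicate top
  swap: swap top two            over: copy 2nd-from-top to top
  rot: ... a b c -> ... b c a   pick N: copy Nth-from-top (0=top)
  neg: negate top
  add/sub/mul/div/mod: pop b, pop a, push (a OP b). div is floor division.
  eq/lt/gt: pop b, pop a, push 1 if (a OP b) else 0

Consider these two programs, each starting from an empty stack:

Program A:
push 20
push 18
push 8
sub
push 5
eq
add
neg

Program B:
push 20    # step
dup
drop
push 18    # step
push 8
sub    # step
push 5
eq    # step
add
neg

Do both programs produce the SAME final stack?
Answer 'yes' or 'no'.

Program A trace:
  After 'push 20': [20]
  After 'push 18': [20, 18]
  After 'push 8': [20, 18, 8]
  After 'sub': [20, 10]
  After 'push 5': [20, 10, 5]
  After 'eq': [20, 0]
  After 'add': [20]
  After 'neg': [-20]
Program A final stack: [-20]

Program B trace:
  After 'push 20': [20]
  After 'dup': [20, 20]
  After 'drop': [20]
  After 'push 18': [20, 18]
  After 'push 8': [20, 18, 8]
  After 'sub': [20, 10]
  After 'push 5': [20, 10, 5]
  After 'eq': [20, 0]
  After 'add': [20]
  After 'neg': [-20]
Program B final stack: [-20]
Same: yes

Answer: yes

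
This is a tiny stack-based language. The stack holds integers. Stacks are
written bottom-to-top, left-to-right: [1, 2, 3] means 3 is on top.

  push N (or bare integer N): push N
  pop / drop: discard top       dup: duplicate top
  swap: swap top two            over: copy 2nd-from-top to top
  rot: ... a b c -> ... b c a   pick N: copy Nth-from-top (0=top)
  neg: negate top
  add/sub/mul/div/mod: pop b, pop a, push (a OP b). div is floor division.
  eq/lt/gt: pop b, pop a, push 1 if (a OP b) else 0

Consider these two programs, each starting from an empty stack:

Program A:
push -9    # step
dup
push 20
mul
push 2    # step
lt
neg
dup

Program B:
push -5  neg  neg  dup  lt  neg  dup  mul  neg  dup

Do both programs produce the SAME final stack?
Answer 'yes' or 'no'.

Program A trace:
  After 'push -9': [-9]
  After 'dup': [-9, -9]
  After 'push 20': [-9, -9, 20]
  After 'mul': [-9, -180]
  After 'push 2': [-9, -180, 2]
  After 'lt': [-9, 1]
  After 'neg': [-9, -1]
  After 'dup': [-9, -1, -1]
Program A final stack: [-9, -1, -1]

Program B trace:
  After 'push -5': [-5]
  After 'neg': [5]
  After 'neg': [-5]
  After 'dup': [-5, -5]
  After 'lt': [0]
  After 'neg': [0]
  After 'dup': [0, 0]
  After 'mul': [0]
  After 'neg': [0]
  After 'dup': [0, 0]
Program B final stack: [0, 0]
Same: no

Answer: no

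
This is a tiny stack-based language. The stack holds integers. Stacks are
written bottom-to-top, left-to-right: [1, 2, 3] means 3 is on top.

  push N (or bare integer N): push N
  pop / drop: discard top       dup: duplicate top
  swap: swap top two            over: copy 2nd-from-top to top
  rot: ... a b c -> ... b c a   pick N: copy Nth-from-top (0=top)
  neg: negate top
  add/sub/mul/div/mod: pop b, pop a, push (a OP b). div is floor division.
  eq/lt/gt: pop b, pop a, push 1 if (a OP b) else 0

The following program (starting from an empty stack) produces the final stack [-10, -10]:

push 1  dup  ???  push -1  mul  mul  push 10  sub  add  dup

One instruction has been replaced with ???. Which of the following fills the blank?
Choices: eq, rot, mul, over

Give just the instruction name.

Answer: over

Derivation:
Stack before ???: [1, 1]
Stack after ???:  [1, 1, 1]
Checking each choice:
  eq: stack underflow (need 2, have 1)
  rot: stack underflow (need 3, have 2)
  mul: stack underflow (need 2, have 1)
  over: MATCH


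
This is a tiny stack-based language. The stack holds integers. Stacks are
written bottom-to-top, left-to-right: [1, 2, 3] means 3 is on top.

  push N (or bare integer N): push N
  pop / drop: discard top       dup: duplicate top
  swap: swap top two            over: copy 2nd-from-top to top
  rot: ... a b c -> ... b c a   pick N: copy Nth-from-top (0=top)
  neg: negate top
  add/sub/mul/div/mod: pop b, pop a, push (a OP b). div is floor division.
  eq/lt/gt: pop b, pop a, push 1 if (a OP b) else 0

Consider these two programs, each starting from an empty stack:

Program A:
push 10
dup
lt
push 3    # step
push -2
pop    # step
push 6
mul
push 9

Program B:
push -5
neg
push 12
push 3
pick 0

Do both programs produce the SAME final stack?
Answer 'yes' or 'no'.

Answer: no

Derivation:
Program A trace:
  After 'push 10': [10]
  After 'dup': [10, 10]
  After 'lt': [0]
  After 'push 3': [0, 3]
  After 'push -2': [0, 3, -2]
  After 'pop': [0, 3]
  After 'push 6': [0, 3, 6]
  After 'mul': [0, 18]
  After 'push 9': [0, 18, 9]
Program A final stack: [0, 18, 9]

Program B trace:
  After 'push -5': [-5]
  After 'neg': [5]
  After 'push 12': [5, 12]
  After 'push 3': [5, 12, 3]
  After 'pick 0': [5, 12, 3, 3]
Program B final stack: [5, 12, 3, 3]
Same: no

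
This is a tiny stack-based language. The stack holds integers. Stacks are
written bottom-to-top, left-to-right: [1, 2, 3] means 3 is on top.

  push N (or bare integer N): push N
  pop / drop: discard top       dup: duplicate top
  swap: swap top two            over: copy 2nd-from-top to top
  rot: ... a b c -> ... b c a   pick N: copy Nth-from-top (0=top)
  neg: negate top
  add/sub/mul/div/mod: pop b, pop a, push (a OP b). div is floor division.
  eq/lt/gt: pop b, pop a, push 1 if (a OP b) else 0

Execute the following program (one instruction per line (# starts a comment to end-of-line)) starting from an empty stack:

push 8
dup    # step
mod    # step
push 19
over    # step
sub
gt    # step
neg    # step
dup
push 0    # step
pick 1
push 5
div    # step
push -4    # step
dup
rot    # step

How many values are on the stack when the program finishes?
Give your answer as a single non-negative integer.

After 'push 8': stack = [8] (depth 1)
After 'dup': stack = [8, 8] (depth 2)
After 'mod': stack = [0] (depth 1)
After 'push 19': stack = [0, 19] (depth 2)
After 'over': stack = [0, 19, 0] (depth 3)
After 'sub': stack = [0, 19] (depth 2)
After 'gt': stack = [0] (depth 1)
After 'neg': stack = [0] (depth 1)
After 'dup': stack = [0, 0] (depth 2)
After 'push 0': stack = [0, 0, 0] (depth 3)
After 'pick 1': stack = [0, 0, 0, 0] (depth 4)
After 'push 5': stack = [0, 0, 0, 0, 5] (depth 5)
After 'div': stack = [0, 0, 0, 0] (depth 4)
After 'push -4': stack = [0, 0, 0, 0, -4] (depth 5)
After 'dup': stack = [0, 0, 0, 0, -4, -4] (depth 6)
After 'rot': stack = [0, 0, 0, -4, -4, 0] (depth 6)

Answer: 6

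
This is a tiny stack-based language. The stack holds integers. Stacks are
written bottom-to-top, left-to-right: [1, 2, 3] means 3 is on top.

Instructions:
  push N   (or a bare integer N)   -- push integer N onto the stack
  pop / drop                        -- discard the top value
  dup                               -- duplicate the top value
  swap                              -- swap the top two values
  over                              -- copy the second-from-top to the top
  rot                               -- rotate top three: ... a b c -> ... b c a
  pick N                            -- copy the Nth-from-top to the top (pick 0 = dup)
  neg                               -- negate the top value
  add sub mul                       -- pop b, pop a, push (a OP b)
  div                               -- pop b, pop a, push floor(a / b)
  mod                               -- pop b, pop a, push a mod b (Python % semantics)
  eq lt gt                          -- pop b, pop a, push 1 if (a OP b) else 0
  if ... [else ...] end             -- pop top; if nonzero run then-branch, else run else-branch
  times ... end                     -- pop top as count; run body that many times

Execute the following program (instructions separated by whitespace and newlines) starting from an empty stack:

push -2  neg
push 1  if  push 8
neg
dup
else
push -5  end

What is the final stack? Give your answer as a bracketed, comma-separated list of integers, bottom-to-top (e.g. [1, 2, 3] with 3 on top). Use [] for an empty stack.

After 'push -2': [-2]
After 'neg': [2]
After 'push 1': [2, 1]
After 'if': [2]
After 'push 8': [2, 8]
After 'neg': [2, -8]
After 'dup': [2, -8, -8]

Answer: [2, -8, -8]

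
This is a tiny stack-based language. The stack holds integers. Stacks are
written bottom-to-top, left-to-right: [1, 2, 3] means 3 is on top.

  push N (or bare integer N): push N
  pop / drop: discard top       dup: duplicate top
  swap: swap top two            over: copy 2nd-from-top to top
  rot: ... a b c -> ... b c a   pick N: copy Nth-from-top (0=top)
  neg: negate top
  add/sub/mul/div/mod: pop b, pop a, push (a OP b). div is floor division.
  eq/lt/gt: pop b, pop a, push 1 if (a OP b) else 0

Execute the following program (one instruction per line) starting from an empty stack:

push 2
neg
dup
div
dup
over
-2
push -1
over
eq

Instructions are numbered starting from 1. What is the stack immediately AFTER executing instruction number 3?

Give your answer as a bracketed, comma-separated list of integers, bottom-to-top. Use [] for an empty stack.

Step 1 ('push 2'): [2]
Step 2 ('neg'): [-2]
Step 3 ('dup'): [-2, -2]

Answer: [-2, -2]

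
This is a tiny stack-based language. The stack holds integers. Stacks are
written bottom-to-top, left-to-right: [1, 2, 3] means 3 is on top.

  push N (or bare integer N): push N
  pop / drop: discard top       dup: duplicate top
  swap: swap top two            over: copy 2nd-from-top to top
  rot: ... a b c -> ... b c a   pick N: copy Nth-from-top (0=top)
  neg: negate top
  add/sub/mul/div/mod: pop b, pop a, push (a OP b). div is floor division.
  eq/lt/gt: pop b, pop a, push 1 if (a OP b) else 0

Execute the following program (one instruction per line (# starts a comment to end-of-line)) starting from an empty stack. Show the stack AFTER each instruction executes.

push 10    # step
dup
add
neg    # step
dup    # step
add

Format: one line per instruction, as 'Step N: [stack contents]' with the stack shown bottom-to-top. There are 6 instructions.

Step 1: [10]
Step 2: [10, 10]
Step 3: [20]
Step 4: [-20]
Step 5: [-20, -20]
Step 6: [-40]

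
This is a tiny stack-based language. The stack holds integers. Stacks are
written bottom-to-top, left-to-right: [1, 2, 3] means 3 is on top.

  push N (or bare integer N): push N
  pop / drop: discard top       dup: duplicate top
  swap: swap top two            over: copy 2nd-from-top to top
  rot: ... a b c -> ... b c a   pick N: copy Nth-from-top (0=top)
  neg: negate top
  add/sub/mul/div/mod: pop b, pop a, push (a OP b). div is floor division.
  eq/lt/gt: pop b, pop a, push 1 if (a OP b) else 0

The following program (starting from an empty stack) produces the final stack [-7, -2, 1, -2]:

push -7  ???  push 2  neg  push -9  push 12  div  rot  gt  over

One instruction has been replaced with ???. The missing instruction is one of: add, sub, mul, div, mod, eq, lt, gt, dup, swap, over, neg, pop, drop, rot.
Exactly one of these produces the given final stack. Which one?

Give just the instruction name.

Answer: dup

Derivation:
Stack before ???: [-7]
Stack after ???:  [-7, -7]
The instruction that transforms [-7] -> [-7, -7] is: dup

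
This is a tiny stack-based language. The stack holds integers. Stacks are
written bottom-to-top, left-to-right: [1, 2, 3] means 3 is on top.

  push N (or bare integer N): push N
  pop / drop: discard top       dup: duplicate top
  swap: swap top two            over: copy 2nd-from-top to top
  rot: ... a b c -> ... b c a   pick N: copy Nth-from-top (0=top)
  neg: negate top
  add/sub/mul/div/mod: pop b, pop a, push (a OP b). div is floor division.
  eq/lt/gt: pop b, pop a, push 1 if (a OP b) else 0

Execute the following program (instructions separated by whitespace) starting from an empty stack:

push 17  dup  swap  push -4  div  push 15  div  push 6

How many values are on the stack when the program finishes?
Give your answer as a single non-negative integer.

Answer: 3

Derivation:
After 'push 17': stack = [17] (depth 1)
After 'dup': stack = [17, 17] (depth 2)
After 'swap': stack = [17, 17] (depth 2)
After 'push -4': stack = [17, 17, -4] (depth 3)
After 'div': stack = [17, -5] (depth 2)
After 'push 15': stack = [17, -5, 15] (depth 3)
After 'div': stack = [17, -1] (depth 2)
After 'push 6': stack = [17, -1, 6] (depth 3)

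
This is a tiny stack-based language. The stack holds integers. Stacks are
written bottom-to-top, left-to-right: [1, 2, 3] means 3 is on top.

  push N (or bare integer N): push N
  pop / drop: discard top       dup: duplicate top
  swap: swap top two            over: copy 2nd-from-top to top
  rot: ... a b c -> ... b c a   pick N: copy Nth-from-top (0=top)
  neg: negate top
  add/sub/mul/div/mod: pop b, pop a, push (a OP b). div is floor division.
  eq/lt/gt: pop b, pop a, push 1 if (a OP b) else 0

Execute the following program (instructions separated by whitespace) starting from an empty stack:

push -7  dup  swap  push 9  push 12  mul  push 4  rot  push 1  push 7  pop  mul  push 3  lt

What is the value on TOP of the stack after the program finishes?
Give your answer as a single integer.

After 'push -7': [-7]
After 'dup': [-7, -7]
After 'swap': [-7, -7]
After 'push 9': [-7, -7, 9]
After 'push 12': [-7, -7, 9, 12]
After 'mul': [-7, -7, 108]
After 'push 4': [-7, -7, 108, 4]
After 'rot': [-7, 108, 4, -7]
After 'push 1': [-7, 108, 4, -7, 1]
After 'push 7': [-7, 108, 4, -7, 1, 7]
After 'pop': [-7, 108, 4, -7, 1]
After 'mul': [-7, 108, 4, -7]
After 'push 3': [-7, 108, 4, -7, 3]
After 'lt': [-7, 108, 4, 1]

Answer: 1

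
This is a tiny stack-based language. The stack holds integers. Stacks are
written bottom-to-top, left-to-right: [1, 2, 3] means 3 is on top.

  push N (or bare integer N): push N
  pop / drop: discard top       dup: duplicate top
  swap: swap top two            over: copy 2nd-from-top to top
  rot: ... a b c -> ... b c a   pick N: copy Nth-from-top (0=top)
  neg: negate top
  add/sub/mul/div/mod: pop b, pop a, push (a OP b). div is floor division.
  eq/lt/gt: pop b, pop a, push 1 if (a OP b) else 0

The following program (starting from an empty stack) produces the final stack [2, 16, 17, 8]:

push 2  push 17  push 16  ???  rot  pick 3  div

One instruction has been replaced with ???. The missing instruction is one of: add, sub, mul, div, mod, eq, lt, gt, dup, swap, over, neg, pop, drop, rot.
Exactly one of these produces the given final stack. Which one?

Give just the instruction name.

Stack before ???: [2, 17, 16]
Stack after ???:  [2, 17, 16, 17]
The instruction that transforms [2, 17, 16] -> [2, 17, 16, 17] is: over

Answer: over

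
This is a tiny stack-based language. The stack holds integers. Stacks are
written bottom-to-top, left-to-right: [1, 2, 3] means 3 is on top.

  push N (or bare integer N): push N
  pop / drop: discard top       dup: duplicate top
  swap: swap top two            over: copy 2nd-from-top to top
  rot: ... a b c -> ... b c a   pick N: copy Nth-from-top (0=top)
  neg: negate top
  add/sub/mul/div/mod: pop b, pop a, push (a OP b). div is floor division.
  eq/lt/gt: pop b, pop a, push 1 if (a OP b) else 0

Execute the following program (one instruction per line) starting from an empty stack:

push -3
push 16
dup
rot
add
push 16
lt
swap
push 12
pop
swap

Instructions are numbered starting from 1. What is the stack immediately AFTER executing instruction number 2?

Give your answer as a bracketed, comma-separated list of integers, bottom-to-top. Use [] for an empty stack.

Step 1 ('push -3'): [-3]
Step 2 ('push 16'): [-3, 16]

Answer: [-3, 16]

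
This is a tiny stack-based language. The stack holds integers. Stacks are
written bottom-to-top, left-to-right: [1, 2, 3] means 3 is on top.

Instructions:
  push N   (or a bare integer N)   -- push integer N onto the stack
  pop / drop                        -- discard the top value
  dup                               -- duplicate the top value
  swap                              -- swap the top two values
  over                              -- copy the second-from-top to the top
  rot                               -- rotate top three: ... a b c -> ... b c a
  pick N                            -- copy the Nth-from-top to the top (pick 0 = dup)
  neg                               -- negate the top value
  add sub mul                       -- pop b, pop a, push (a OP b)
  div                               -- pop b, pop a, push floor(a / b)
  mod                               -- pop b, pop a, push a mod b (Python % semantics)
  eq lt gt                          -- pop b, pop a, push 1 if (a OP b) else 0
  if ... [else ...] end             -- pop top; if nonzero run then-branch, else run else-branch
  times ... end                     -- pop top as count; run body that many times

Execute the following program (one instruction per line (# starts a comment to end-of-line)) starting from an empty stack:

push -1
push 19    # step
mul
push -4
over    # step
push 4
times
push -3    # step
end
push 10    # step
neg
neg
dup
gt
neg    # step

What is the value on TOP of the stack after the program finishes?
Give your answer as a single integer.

After 'push -1': [-1]
After 'push 19': [-1, 19]
After 'mul': [-19]
After 'push -4': [-19, -4]
After 'over': [-19, -4, -19]
After 'push 4': [-19, -4, -19, 4]
After 'times': [-19, -4, -19]
After 'push -3': [-19, -4, -19, -3]
After 'push -3': [-19, -4, -19, -3, -3]
After 'push -3': [-19, -4, -19, -3, -3, -3]
After 'push -3': [-19, -4, -19, -3, -3, -3, -3]
After 'push 10': [-19, -4, -19, -3, -3, -3, -3, 10]
After 'neg': [-19, -4, -19, -3, -3, -3, -3, -10]
After 'neg': [-19, -4, -19, -3, -3, -3, -3, 10]
After 'dup': [-19, -4, -19, -3, -3, -3, -3, 10, 10]
After 'gt': [-19, -4, -19, -3, -3, -3, -3, 0]
After 'neg': [-19, -4, -19, -3, -3, -3, -3, 0]

Answer: 0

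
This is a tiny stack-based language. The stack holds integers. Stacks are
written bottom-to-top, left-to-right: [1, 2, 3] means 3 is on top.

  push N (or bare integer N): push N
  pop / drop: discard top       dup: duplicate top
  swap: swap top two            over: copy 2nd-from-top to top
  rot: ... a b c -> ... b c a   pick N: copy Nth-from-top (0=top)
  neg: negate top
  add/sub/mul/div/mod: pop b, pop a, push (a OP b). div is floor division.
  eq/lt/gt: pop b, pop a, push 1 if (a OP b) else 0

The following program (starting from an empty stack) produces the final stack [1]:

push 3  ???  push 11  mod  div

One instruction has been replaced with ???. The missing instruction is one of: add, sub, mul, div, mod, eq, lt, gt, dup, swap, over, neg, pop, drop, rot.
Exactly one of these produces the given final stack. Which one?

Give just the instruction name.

Answer: dup

Derivation:
Stack before ???: [3]
Stack after ???:  [3, 3]
The instruction that transforms [3] -> [3, 3] is: dup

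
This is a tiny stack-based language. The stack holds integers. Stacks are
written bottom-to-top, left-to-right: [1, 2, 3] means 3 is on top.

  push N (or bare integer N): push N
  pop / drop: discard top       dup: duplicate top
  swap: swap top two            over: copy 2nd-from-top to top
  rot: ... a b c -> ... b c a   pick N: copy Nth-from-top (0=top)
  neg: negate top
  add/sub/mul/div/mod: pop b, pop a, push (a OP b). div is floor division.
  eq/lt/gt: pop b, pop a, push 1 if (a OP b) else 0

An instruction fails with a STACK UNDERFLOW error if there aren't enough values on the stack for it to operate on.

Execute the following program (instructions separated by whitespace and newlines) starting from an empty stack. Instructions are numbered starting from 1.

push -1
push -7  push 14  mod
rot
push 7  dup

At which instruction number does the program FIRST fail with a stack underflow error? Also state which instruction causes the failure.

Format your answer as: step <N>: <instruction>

Answer: step 5: rot

Derivation:
Step 1 ('push -1'): stack = [-1], depth = 1
Step 2 ('push -7'): stack = [-1, -7], depth = 2
Step 3 ('push 14'): stack = [-1, -7, 14], depth = 3
Step 4 ('mod'): stack = [-1, 7], depth = 2
Step 5 ('rot'): needs 3 value(s) but depth is 2 — STACK UNDERFLOW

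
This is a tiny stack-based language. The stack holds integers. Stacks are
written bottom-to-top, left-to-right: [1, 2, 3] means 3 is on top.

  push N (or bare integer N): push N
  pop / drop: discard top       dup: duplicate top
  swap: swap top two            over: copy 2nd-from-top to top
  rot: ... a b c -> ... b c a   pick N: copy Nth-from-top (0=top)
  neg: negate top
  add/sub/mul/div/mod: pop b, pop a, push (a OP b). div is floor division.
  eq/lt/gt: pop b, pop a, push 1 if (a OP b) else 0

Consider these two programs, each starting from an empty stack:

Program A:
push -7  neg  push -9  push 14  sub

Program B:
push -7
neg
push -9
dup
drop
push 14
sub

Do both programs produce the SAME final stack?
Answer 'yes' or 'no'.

Answer: yes

Derivation:
Program A trace:
  After 'push -7': [-7]
  After 'neg': [7]
  After 'push -9': [7, -9]
  After 'push 14': [7, -9, 14]
  After 'sub': [7, -23]
Program A final stack: [7, -23]

Program B trace:
  After 'push -7': [-7]
  After 'neg': [7]
  After 'push -9': [7, -9]
  After 'dup': [7, -9, -9]
  After 'drop': [7, -9]
  After 'push 14': [7, -9, 14]
  After 'sub': [7, -23]
Program B final stack: [7, -23]
Same: yes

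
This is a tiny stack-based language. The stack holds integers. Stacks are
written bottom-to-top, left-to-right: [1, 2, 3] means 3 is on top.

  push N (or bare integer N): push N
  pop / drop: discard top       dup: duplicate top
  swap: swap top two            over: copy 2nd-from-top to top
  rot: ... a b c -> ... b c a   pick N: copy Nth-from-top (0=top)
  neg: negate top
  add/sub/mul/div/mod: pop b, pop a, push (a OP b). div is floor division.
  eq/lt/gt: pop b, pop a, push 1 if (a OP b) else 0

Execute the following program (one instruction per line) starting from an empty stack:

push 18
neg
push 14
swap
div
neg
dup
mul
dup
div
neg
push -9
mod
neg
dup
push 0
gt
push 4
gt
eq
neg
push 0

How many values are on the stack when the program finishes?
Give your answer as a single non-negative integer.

After 'push 18': stack = [18] (depth 1)
After 'neg': stack = [-18] (depth 1)
After 'push 14': stack = [-18, 14] (depth 2)
After 'swap': stack = [14, -18] (depth 2)
After 'div': stack = [-1] (depth 1)
After 'neg': stack = [1] (depth 1)
After 'dup': stack = [1, 1] (depth 2)
After 'mul': stack = [1] (depth 1)
After 'dup': stack = [1, 1] (depth 2)
After 'div': stack = [1] (depth 1)
  ...
After 'mod': stack = [-1] (depth 1)
After 'neg': stack = [1] (depth 1)
After 'dup': stack = [1, 1] (depth 2)
After 'push 0': stack = [1, 1, 0] (depth 3)
After 'gt': stack = [1, 1] (depth 2)
After 'push 4': stack = [1, 1, 4] (depth 3)
After 'gt': stack = [1, 0] (depth 2)
After 'eq': stack = [0] (depth 1)
After 'neg': stack = [0] (depth 1)
After 'push 0': stack = [0, 0] (depth 2)

Answer: 2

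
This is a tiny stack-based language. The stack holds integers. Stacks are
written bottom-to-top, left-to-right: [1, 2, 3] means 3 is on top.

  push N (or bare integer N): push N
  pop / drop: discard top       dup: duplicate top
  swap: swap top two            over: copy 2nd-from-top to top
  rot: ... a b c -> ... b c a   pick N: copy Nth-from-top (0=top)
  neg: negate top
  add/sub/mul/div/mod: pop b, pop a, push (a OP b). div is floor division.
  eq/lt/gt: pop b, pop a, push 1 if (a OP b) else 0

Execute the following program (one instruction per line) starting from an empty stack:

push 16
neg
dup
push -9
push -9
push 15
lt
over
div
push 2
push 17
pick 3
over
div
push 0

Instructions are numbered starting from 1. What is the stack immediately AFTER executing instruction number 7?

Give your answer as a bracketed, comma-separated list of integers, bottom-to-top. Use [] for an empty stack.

Step 1 ('push 16'): [16]
Step 2 ('neg'): [-16]
Step 3 ('dup'): [-16, -16]
Step 4 ('push -9'): [-16, -16, -9]
Step 5 ('push -9'): [-16, -16, -9, -9]
Step 6 ('push 15'): [-16, -16, -9, -9, 15]
Step 7 ('lt'): [-16, -16, -9, 1]

Answer: [-16, -16, -9, 1]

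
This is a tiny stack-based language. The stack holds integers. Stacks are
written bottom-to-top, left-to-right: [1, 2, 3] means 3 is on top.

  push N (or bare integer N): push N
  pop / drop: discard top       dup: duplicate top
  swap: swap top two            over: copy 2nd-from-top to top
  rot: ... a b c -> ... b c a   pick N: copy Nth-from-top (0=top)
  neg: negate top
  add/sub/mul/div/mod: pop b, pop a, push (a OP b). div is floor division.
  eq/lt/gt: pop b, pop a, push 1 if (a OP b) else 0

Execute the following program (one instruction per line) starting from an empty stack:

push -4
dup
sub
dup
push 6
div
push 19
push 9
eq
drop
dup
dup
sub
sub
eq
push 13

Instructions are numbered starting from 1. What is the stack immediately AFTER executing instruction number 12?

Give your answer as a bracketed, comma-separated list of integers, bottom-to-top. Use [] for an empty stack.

Answer: [0, 0, 0, 0]

Derivation:
Step 1 ('push -4'): [-4]
Step 2 ('dup'): [-4, -4]
Step 3 ('sub'): [0]
Step 4 ('dup'): [0, 0]
Step 5 ('push 6'): [0, 0, 6]
Step 6 ('div'): [0, 0]
Step 7 ('push 19'): [0, 0, 19]
Step 8 ('push 9'): [0, 0, 19, 9]
Step 9 ('eq'): [0, 0, 0]
Step 10 ('drop'): [0, 0]
Step 11 ('dup'): [0, 0, 0]
Step 12 ('dup'): [0, 0, 0, 0]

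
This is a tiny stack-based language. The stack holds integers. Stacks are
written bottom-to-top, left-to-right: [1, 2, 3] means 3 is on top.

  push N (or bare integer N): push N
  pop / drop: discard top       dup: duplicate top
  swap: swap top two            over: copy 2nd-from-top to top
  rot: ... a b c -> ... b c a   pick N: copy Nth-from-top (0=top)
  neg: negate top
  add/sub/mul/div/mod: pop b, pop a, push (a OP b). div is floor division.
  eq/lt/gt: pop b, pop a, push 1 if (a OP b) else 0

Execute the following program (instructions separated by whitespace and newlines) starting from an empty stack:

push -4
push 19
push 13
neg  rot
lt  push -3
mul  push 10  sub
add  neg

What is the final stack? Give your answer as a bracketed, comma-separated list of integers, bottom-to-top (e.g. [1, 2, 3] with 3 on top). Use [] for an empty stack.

After 'push -4': [-4]
After 'push 19': [-4, 19]
After 'push 13': [-4, 19, 13]
After 'neg': [-4, 19, -13]
After 'rot': [19, -13, -4]
After 'lt': [19, 1]
After 'push -3': [19, 1, -3]
After 'mul': [19, -3]
After 'push 10': [19, -3, 10]
After 'sub': [19, -13]
After 'add': [6]
After 'neg': [-6]

Answer: [-6]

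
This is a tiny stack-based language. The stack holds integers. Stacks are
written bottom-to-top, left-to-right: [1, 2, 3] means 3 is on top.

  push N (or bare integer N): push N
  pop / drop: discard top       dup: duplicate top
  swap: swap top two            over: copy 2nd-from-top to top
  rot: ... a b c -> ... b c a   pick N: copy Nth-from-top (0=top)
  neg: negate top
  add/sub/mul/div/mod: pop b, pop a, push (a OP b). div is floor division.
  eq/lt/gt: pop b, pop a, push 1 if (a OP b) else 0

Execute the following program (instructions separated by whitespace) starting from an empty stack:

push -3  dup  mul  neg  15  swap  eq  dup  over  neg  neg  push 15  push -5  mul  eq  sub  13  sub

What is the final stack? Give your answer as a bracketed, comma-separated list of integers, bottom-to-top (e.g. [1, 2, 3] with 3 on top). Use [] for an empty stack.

Answer: [0, -13]

Derivation:
After 'push -3': [-3]
After 'dup': [-3, -3]
After 'mul': [9]
After 'neg': [-9]
After 'push 15': [-9, 15]
After 'swap': [15, -9]
After 'eq': [0]
After 'dup': [0, 0]
After 'over': [0, 0, 0]
After 'neg': [0, 0, 0]
After 'neg': [0, 0, 0]
After 'push 15': [0, 0, 0, 15]
After 'push -5': [0, 0, 0, 15, -5]
After 'mul': [0, 0, 0, -75]
After 'eq': [0, 0, 0]
After 'sub': [0, 0]
After 'push 13': [0, 0, 13]
After 'sub': [0, -13]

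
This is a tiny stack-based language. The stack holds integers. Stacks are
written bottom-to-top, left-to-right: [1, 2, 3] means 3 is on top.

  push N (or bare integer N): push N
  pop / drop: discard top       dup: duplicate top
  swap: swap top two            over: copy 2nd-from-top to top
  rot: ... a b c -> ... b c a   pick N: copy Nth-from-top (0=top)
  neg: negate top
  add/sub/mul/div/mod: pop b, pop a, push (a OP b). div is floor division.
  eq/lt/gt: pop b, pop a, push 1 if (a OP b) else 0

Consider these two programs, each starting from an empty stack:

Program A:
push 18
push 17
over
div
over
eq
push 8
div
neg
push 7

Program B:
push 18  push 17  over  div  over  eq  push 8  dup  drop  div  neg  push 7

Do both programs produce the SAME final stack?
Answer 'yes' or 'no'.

Program A trace:
  After 'push 18': [18]
  After 'push 17': [18, 17]
  After 'over': [18, 17, 18]
  After 'div': [18, 0]
  After 'over': [18, 0, 18]
  After 'eq': [18, 0]
  After 'push 8': [18, 0, 8]
  After 'div': [18, 0]
  After 'neg': [18, 0]
  After 'push 7': [18, 0, 7]
Program A final stack: [18, 0, 7]

Program B trace:
  After 'push 18': [18]
  After 'push 17': [18, 17]
  After 'over': [18, 17, 18]
  After 'div': [18, 0]
  After 'over': [18, 0, 18]
  After 'eq': [18, 0]
  After 'push 8': [18, 0, 8]
  After 'dup': [18, 0, 8, 8]
  After 'drop': [18, 0, 8]
  After 'div': [18, 0]
  After 'neg': [18, 0]
  After 'push 7': [18, 0, 7]
Program B final stack: [18, 0, 7]
Same: yes

Answer: yes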